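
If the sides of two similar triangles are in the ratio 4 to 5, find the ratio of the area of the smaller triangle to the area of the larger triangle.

The ratio of areas of similar triangles equals the square of the side ratio.
Side ratio = 4:5
Area ratio = (4/5)^2 = 16/25 = 16:25

16:25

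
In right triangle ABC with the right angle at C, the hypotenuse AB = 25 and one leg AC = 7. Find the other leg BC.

BC = sqrt(25^2 - 7^2) = sqrt(576) = 24

24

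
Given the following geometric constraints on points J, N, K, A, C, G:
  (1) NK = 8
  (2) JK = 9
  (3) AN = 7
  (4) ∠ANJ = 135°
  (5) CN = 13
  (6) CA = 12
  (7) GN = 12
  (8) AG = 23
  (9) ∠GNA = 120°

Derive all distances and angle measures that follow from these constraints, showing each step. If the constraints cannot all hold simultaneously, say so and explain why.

These constraints are not satisfiable: by the triangle inequality in triangle NAG, (3) AN = 7 and (7) GN = 12 force AG ≤ 7 + 12 = 19, but (8) says AG = 23. No planar figure meets all of them, so nothing further can be derived.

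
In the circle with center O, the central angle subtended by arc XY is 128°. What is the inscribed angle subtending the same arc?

By the inscribed angle theorem, the inscribed angle is half the central angle.
Inscribed angle = 128° / 2 = 64°

64°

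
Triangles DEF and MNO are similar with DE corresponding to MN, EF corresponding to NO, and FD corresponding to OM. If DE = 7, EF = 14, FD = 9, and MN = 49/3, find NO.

k = 49/3/7 = 7/3. NO = 7/3 * 14 = 98/3.

98/3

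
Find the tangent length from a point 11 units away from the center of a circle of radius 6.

The tangent, radius, and line from the external point to the center form a right triangle.
The right angle is where the tangent meets the radius.
By the Pythagorean theorem: tangent² + 6² = 11²
tangent² = 121 - 36 = 85
tangent = sqrt(85)

sqrt(85)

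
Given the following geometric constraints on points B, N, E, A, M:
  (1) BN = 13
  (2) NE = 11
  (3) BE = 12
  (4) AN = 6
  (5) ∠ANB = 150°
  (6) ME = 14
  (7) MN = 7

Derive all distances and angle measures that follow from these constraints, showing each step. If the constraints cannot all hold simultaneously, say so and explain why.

The constraints are consistent.

Step 1: From BN = 13, NA = 6, and ∠BNA = 150°, by the law of cosines:
  BA² = BN² + NA² - 2·BN·NA·cos(150°) = 169 + 36 + 135.1 = 340.1
  BA ≈ 18.44

Step 2: From BE = 12, BN = 13, EN = 11, by the inverse law of cosines:
  cos(∠EBN) = (BE² + BN² - EN²) / (2·BE·BN)
  ∠EBN = 52.02°

Step 3: From NB = 13, NE = 11, BE = 12, by the inverse law of cosines:
  cos(∠BNE) = (NB² + NE² - BE²) / (2·NB·NE)
  ∠BNE = 59.3°

Step 4: From NE = 11, NM = 7, EM = 14, by the inverse law of cosines:
  cos(∠ENM) = (NE² + NM² - EM²) / (2·NE·NM)
  ∠ENM = 99.72°

Step 5: From EB = 12, EN = 11, BN = 13, by the inverse law of cosines:
  cos(∠BEN) = (EB² + EN² - BN²) / (2·EB·EN)
  ∠BEN = 68.68°

Step 6: From EM = 14, EN = 11, MN = 7, by the inverse law of cosines:
  cos(∠MEN) = (EM² + EN² - MN²) / (2·EM·EN)
  ∠MEN = 29.53°

Step 7: From ME = 14, MN = 7, EN = 11, by the inverse law of cosines:
  cos(∠EMN) = (ME² + MN² - EN²) / (2·ME·MN)
  ∠EMN = 50.75°

Step 8: From BA = 18.44, BN = 13, AN = 6, by the inverse law of cosines:
  cos(∠ABN) = (BA² + BN² - AN²) / (2·BA·BN)
  ∠ABN = 9.36°

Step 9: From AB = 18.44, AN = 6, BN = 13, by the inverse law of cosines:
  cos(∠BAN) = (AB² + AN² - BN²) / (2·AB·AN)
  ∠BAN = 20.64°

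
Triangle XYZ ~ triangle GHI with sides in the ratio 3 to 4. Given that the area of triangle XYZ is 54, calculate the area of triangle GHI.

Area ratio = (3/4)^2 = 9/16. Area of GHI = 54 * 16/9 = 96.

96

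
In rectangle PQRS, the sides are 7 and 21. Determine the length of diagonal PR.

A rectangle's diagonal splits it into two right triangles, with the diagonal as the hypotenuse.
By the Pythagorean theorem, d^2 = 7^2 + 21^2 = 490.
Therefore d = sqrt(490) = 7*sqrt(10).

7*sqrt(10)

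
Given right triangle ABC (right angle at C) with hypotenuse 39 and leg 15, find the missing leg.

Rearranging the Pythagorean theorem to solve for the unknown leg:
leg^2 = hypotenuse^2 - known_leg^2 = 1521 - 225 = 1296
leg = sqrt(1296) = 36.

36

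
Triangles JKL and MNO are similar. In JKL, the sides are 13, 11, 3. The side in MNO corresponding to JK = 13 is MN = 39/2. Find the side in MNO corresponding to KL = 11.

k = 39/2/13 = 3/2. NO = 3/2 * 11 = 33/2.

33/2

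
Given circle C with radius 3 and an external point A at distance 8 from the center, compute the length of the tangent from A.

The tangent, radius, and line from the external point to the center form a right triangle.
The right angle is where the tangent meets the radius.
By the Pythagorean theorem: tangent² + 3² = 8²
tangent² = 64 - 9 = 55
tangent = sqrt(55)

sqrt(55)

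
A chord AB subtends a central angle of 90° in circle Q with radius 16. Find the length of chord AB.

Drop a perpendicular from the center to the chord, bisecting both the chord and the central angle.
Each half-chord = r sin(θ/2) = 16 sin(45°).
The full chord = 2 × 16 × sin(45°) = 16*sqrt(2).

16*sqrt(2)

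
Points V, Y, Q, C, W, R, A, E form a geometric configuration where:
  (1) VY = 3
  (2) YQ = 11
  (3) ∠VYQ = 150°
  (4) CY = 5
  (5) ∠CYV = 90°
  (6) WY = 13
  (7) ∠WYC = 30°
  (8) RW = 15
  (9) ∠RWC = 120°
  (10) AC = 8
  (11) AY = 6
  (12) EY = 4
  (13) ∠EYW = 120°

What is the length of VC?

Step 1: By the law of cosines on triangle VYC: VC² = 3² + 5² − 2·3·5·cos(90°) = 34, so VC = √34.

Therefore, the length of VC = √34.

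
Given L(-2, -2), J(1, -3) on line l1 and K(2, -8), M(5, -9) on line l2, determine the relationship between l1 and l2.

Slope of line 1: m1 = (-3 - -2)/(1 - -2) = -1/3 = -1/3
Slope of line 2: m2 = (-9 - -8)/(5 - 2) = -1/3 = -1/3
Since m1 = m2 = -1/3, the lines are parallel.

Parallel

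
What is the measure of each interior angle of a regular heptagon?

Each interior angle of a regular n-gon is (n - 2) * 180 / n.
For n = 7: (7 - 2) * 180 / 7 = 900/7 = 900/7 degrees.

900/7 degrees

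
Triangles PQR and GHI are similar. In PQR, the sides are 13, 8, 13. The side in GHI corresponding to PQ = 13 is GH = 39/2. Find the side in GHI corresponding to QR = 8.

Similar triangles have proportional sides. Setting up the proportion:
GH / PQ = HI / QR
39/2 / 13 = HI / 8
HI = 8 * 39/2 / 13 = 12.

12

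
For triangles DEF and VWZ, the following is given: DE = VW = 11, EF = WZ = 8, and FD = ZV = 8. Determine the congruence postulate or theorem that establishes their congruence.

Consider the given information: DE = VW = 11, EF = WZ = 8, and FD = ZV = 8
This is not SAS or ASA: SAS requires two sides and the included angle between them. ASA requires two angles and the side between them.
The correct criterion is SSS. All three pairs of corresponding sides are equal (Side-Side-Side).

SSS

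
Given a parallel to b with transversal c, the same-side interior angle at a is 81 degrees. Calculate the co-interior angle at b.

Co-interior angles sum to 180: 180 - 81 = 99 degrees.

99 degrees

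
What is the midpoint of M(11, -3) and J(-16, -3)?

M = ((x₁ + x₂)/2, (y₁ + y₂)/2)
= ((11 + -16)/2, (-3 + -3)/2)
= (-5/2, -6/2) = (-5/2, -3)

(-5/2, -3)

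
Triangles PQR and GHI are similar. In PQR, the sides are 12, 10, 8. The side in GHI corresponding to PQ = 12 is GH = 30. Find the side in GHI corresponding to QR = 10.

Similar triangles have proportional sides. Setting up the proportion:
GH / PQ = HI / QR
30 / 12 = HI / 10
HI = 10 * 30 / 12 = 25.

25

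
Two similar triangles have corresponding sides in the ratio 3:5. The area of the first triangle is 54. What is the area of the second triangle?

For similar figures, the area ratio equals the square of the side ratio.
Side ratio (the first triangle to the second triangle) = 3:5, so area ratio = 3^2:5^2 = 9:25.
If the area of the first triangle is 54, then the area of the second triangle = 54 * (25/9) = 150.

150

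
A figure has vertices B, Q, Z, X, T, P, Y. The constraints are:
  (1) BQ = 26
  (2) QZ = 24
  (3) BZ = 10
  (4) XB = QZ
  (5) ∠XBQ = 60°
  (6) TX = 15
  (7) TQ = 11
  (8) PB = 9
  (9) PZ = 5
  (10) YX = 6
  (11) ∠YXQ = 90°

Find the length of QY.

From the given relations: XB = QZ = 24.
Step 1: By the law of cosines on triangle XBQ: XQ² = 24² + 26² − 2·24·26·cos(60°) = 628, so XQ = 2·√157.
Step 2: By the law of cosines on triangle QXY: QY² = (2·√157)² + 6² − 2·2·√157·6·cos(90°) = 664, so QY = 2·√166.

Therefore, the length of QY = 2·√166.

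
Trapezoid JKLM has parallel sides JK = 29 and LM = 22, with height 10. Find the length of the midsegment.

The midsegment (median) of a trapezoid connects the midpoints of the non-parallel sides.
Its length is the average of the two bases: (29 + 22) / 2 = 51/2.

51/2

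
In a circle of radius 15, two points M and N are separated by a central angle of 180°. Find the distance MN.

Chord = 2(15) sin(90°) = 30

30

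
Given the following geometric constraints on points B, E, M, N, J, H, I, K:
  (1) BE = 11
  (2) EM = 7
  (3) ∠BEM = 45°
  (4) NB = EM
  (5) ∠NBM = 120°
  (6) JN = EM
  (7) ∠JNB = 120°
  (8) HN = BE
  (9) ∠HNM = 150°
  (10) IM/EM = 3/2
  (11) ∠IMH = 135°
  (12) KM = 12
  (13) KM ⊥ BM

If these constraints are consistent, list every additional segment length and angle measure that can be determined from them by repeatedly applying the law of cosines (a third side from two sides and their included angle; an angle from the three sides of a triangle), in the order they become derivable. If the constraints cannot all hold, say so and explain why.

The constraints are consistent. Derivable facts, in order:
After 1 step:
- BJ = 7·√3
- BM ≈ 7.82
After 2 steps:
- BK ≈ 14.32
- MN ≈ 12.84
- ∠BJN = 30°
- ∠BME = 95.71°
- ∠EBM = 39.29°
- ∠JBN = 30°
After 3 steps:
- MH ≈ 23.03
- ∠BKM = 33.08°
- ∠BMN = 28.18°
- ∠BNM = 31.82°
- ∠KBM = 56.92°
After 4 steps:
- HI ≈ 31.35
- ∠HMN = 13.82°
- ∠MHN = 16.18°
After 5 steps:
- ∠HIM = 31.3°
- ∠IHM = 13.7°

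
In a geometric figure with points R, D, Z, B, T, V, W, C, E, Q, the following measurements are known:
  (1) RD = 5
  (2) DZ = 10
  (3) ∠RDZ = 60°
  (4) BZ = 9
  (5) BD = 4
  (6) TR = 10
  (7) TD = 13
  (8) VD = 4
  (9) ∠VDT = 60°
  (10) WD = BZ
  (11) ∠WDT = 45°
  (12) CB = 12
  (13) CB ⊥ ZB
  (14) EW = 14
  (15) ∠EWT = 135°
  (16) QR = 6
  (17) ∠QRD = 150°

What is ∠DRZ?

Step 1: By the law of cosines on triangle RDZ: RZ² = 5² + 10² − 2·5·10·cos(60°) = 75, so RZ = 5·√3.
Step 2: By the inverse law of cosines on triangle DRZ: cos(∠DRZ) = (5² + (5·√3)² − 10²) / (2·5·5·√3) = 0/86.6 = 0, so ∠DRZ = 90°.

Therefore, the measure of angle ∠DRZ = 90°.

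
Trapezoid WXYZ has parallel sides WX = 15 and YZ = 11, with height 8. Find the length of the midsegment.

The midsegment (median) of a trapezoid connects the midpoints of the non-parallel sides.
Its length is the average of the two bases: (15 + 11) / 2 = 13.

13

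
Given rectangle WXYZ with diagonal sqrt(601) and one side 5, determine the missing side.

Using the Pythagorean theorem: d^2 = a^2 + b^2
b^2 = d^2 - a^2
b^2 = 601 - 25
b^2 = 576
b = sqrt(576) = 24

24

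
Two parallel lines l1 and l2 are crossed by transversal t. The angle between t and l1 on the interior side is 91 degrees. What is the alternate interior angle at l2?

Alternate interior angles lie on opposite sides of the transversal, between the parallel lines.
By the alternate interior angle theorem, they are equal: 91 degrees.

91 degrees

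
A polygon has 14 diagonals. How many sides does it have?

Using d = n(n - 3)/2, we solve 14 = n(n - 3)/2.
So n(n - 3) = 28.
Testing n = 7: 7 * 4 = 28 = 28. Correct.
The polygon has 7 sides.

7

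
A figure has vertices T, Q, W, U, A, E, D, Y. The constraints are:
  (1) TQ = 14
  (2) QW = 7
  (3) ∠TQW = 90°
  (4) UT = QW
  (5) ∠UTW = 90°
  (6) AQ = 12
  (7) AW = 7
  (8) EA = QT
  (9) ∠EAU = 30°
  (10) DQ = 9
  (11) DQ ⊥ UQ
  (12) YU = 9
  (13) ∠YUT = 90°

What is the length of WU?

From the given relations: UT = QW = 7.
Step 1: By the law of cosines on triangle WQT: WT² = 7² + 14² − 2·7·14·cos(90°) = 245, so WT = 7·√5.
Step 2: By the law of cosines on triangle WTU: WU² = (7·√5)² + 7² − 2·7·√5·7·cos(90°) = 294, so WU = 7·√6.

Therefore, the length of WU = 7·√6.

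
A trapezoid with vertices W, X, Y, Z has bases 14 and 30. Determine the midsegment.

The midsegment of a trapezoid = (base1 + base2) / 2
midsegment = (14 + 30) / 2
midsegment = 44 / 2
midsegment = 22

22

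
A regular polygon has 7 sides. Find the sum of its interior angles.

The sum of interior angles of an n-sided polygon is (n - 2) * 180.
For n = 7: (7 - 2) * 180 = 5 * 180 = 900 degrees.

900 degrees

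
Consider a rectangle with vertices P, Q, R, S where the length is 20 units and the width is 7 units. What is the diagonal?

d = sqrt(20^2 + 7^2) = sqrt(449)

sqrt(449)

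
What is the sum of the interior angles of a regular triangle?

The sum of interior angles of an n-sided polygon is (n - 2) * 180.
For n = 3: (3 - 2) * 180 = 1 * 180 = 180 degrees.

180 degrees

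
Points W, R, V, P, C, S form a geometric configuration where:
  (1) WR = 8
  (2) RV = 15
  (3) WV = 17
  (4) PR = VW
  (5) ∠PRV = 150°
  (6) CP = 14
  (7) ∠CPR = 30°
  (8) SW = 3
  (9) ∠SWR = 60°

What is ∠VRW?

Step 1: By the inverse law of cosines on triangle VRW: cos(∠VRW) = (15² + 8² − 17²) / (2·15·8) = 0/240 = 0, so ∠VRW = 90°.

Therefore, the measure of angle ∠VRW = 90°.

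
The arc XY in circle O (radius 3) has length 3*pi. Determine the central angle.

θ = 360 × 3*pi / (2π × 3) = 180° (rearranging arc length formula).

180°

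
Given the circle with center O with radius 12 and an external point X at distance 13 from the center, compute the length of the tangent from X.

The tangent, radius, and line from the external point to the center form a right triangle.
The right angle is where the tangent meets the radius.
By the Pythagorean theorem: tangent² + 12² = 13²
tangent² = 169 - 144 = 25
tangent = 5

5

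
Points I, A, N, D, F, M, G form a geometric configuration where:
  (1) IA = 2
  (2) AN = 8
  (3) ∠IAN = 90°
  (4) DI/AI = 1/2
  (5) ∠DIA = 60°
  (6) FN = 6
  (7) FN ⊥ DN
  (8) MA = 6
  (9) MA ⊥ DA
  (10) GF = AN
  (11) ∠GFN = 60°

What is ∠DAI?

From the given relations: DI = 1/2·AI = 1/2·2 = 1.
Step 1: By the law of cosines on triangle AID: AD² = 2² + 1² − 2·2·1·cos(60°) = 3, so AD = √3.
Step 2: By the inverse law of cosines on triangle DAI: cos(∠DAI) = (√3² + 2² − 1²) / (2·√3·2) = 6/6.93 = 0.866, so ∠DAI = 30°.

Therefore, the measure of angle ∠DAI = 30°.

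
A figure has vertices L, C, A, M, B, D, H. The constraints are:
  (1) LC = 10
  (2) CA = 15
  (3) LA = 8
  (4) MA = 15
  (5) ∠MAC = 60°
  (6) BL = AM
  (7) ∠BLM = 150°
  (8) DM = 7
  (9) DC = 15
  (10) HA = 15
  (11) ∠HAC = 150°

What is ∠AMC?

Step 1: By the law of cosines on triangle MAC: MC² = 15² + 15² − 2·15·15·cos(60°) = 225, so MC = 15.
Step 2: By the inverse law of cosines on triangle AMC: cos(∠AMC) = (15² + 15² − 15²) / (2·15·15) = 225/450 = 0.5, so ∠AMC = 60°.

Therefore, the measure of angle ∠AMC = 60°.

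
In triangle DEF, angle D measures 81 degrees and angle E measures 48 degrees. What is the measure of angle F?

The interior angles sum to 180°: angle F = 180 - 81 - 48 = 51°.
The triangle is acute (angles 81°, 48°, 51°).

51 degrees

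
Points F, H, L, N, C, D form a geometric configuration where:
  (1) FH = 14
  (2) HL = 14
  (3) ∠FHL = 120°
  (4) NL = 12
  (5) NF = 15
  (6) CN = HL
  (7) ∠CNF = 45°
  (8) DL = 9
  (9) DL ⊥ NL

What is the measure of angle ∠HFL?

Step 1: By the law of cosines on triangle FHL: FL² = 14² + 14² − 2·14·14·cos(120°) = 588, so FL = 14·√3.
Step 2: By the inverse law of cosines on triangle HFL: cos(∠HFL) = (14² + (14·√3)² − 14²) / (2·14·14·√3) = 588/678.96 = 0.866, so ∠HFL = 30°.

Therefore, the measure of angle ∠HFL = 30°.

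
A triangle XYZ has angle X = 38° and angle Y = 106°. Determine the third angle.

The interior angles sum to 180°: angle Z = 180 - 38 - 106 = 36°.
The triangle is obtuse (angles 38°, 106°, 36°).

36 degrees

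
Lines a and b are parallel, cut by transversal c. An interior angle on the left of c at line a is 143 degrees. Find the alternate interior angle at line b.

Alternate interior angles formed by parallel lines and a transversal are equal.
The given angle is 143 degrees.
The alternate interior angle = 143 degrees.

143 degrees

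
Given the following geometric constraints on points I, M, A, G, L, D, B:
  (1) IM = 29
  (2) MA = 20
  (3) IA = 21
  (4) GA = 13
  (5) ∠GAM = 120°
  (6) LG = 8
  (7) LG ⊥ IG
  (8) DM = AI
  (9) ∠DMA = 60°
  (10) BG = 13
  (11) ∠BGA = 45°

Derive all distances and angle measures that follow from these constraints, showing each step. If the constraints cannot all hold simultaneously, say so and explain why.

The constraints are consistent.

From the given relations:
  DM = AI = 21

Step 1: From MA = 20, AG = 13, and ∠MAG = 120°, by the law of cosines:
  MG² = MA² + AG² - 2·MA·AG·cos(120°) = 400 + 169 + 260 = 829
  MG ≈ 28.79

Step 2: From AM = 20, MD = 21, and ∠AMD = 60°, by the law of cosines:
  AD² = AM² + MD² - 2·AM·MD·cos(60°) = 400 + 441 - 420 = 421
  AD ≈ 20.52

Step 3: From AG = 13, GB = 13, and ∠AGB = 45°, by the law of cosines:
  AB² = AG² + GB² - 2·AG·GB·cos(45°) = 169 + 169 - 239 = 99
  AB ≈ 9.95

Step 4: From IA = 21, IM = 29, AM = 20, by the inverse law of cosines:
  cos(∠AIM) = (IA² + IM² - AM²) / (2·IA·IM)
  ∠AIM = 43.6°

Step 5: From MA = 20, MI = 29, AI = 21, by the inverse law of cosines:
  cos(∠AMI) = (MA² + MI² - AI²) / (2·MA·MI)
  ∠AMI = 46.4°

Step 6: From AI = 21, AM = 20, IM = 29, by the inverse law of cosines:
  cos(∠IAM) = (AI² + AM² - IM²) / (2·AI·AM)
  ∠IAM = 90°

Step 7: From MA = 20, MG = 28.79, AG = 13, by the inverse law of cosines:
  cos(∠AMG) = (MA² + MG² - AG²) / (2·MA·MG)
  ∠AMG = 23.02°

Step 8: From AB = 9.95, AG = 13, BG = 13, by the inverse law of cosines:
  cos(∠BAG) = (AB² + AG² - BG²) / (2·AB·AG)
  ∠BAG = 67.5°

Step 9: From AD = 20.52, AM = 20, DM = 21, by the inverse law of cosines:
  cos(∠DAM) = (AD² + AM² - DM²) / (2·AD·AM)
  ∠DAM = 62.42°

Step 10: From GA = 13, GM = 28.79, AM = 20, by the inverse law of cosines:
  cos(∠AGM) = (GA² + GM² - AM²) / (2·GA·GM)
  ∠AGM = 36.98°

Step 11: From DA = 20.52, DM = 21, AM = 20, by the inverse law of cosines:
  cos(∠ADM) = (DA² + DM² - AM²) / (2·DA·DM)
  ∠ADM = 57.58°

Step 12: From BA = 9.95, BG = 13, AG = 13, by the inverse law of cosines:
  cos(∠ABG) = (BA² + BG² - AG²) / (2·BA·BG)
  ∠ABG = 67.5°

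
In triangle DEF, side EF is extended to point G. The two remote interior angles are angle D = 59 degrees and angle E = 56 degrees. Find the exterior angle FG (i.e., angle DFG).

Exterior angle = 59 + 56 = 115 degrees (exterior angle theorem).

115 degrees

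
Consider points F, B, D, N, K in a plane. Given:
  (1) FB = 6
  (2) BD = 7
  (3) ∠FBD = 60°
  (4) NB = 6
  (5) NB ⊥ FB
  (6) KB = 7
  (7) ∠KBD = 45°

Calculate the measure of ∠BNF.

Step 1: By the law of cosines on triangle NBF: NF² = 6² + 6² − 2·6·6·cos(90°) = 72, so NF = 6·√2.
Step 2: By the inverse law of cosines on triangle BNF: cos(∠BNF) = (6² + (6·√2)² − 6²) / (2·6·6·√2) = 72/101.82 = 0.7071, so ∠BNF = 45°.

Therefore, the measure of angle ∠BNF = 45°.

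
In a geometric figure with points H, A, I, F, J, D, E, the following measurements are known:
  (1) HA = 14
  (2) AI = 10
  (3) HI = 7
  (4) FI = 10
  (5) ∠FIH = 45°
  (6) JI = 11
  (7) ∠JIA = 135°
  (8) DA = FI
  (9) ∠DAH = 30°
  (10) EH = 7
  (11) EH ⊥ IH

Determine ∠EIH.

Step 1: By the law of cosines on triangle IHE: IE² = 7² + 7² − 2·7·7·cos(90°) = 98, so IE = 7·√2.
Step 2: By the inverse law of cosines on triangle EIH: cos(∠EIH) = ((7·√2)² + 7² − 7²) / (2·7·√2·7) = 98/138.59 = 0.7071, so ∠EIH = 45°.

Therefore, the measure of angle ∠EIH = 45°.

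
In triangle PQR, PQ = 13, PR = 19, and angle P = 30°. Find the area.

Area = (1/2) * PQ * PR * sin(P)
Area = (1/2) * 13 * 19 * sin(30°)
Area = (1/2) * 13 * 19 * 1/2
Area = 247/4

247/4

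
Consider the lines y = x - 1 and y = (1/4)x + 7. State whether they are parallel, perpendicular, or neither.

Slope of line 1: m1 = 1
Slope of line 2: m2 = 1/4
m1 != m2 and m1*m2 = 1/4 != -1. Neither.

Neither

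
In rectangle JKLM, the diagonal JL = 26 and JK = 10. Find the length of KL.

The diagonal of a rectangle forms a right triangle with the two sides.
Rearranging the Pythagorean theorem: missing side = sqrt(d^2 - known^2).
= sqrt(676 - 100) = sqrt(576) = 24.

24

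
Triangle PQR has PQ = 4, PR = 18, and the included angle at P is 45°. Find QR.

When two sides and the included angle are known, the law of cosines gives the third side.
c^2 = a^2 + b^2 - 2ab cos(C) generalizes the Pythagorean theorem to non-right triangles.
Here: QR^2 = 16 + 324 - 144*(sqrt(2)/2) = 340 - 72*sqrt(2)
QR = 2*sqrt(85 - 18*sqrt(2))

2*sqrt(85 - 18*sqrt(2))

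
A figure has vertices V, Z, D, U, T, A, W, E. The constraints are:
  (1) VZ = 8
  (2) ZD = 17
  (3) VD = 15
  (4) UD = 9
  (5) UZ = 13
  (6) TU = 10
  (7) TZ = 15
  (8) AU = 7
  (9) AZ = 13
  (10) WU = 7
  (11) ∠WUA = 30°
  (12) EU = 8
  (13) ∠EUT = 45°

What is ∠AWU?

Step 1: By the law of cosines on triangle WUA: WA² = 7² + 7² − 2·7·7·cos(30°) = 13.13, so WA ≈ 3.62.
Step 2: By the inverse law of cosines on triangle AWU: cos(∠AWU) = (3.62² + 7² − 7²) / (2·3.62·7) = 13.13/50.73 = 0.2588, so ∠AWU = 75°.

Therefore, the measure of angle ∠AWU = 75°.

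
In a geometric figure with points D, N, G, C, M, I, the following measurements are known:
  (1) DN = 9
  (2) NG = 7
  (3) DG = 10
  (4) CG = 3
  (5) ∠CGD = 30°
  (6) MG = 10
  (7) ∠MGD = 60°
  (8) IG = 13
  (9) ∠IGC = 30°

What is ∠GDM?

Step 1: By the law of cosines on triangle DGM: DM² = 10² + 10² − 2·10·10·cos(60°) = 100, so DM = 10.
Step 2: By the inverse law of cosines on triangle GDM: cos(∠GDM) = (10² + 10² − 10²) / (2·10·10) = 100/200 = 0.5, so ∠GDM = 60°.

Therefore, the measure of angle ∠GDM = 60°.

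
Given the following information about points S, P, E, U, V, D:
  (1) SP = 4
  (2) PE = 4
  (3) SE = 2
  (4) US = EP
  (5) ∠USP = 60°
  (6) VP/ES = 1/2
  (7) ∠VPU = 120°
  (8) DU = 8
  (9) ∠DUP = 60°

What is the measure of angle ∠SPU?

From the given relations: US = EP = 4.
Step 1: By the law of cosines on triangle PSU: PU² = 4² + 4² − 2·4·4·cos(60°) = 16, so PU = 4.
Step 2: By the inverse law of cosines on triangle SPU: cos(∠SPU) = (4² + 4² − 4²) / (2·4·4) = 16/32 = 0.5, so ∠SPU = 60°.

Therefore, the measure of angle ∠SPU = 60°.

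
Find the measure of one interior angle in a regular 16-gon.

Each interior angle of a regular n-gon is (n - 2) * 180 / n.
For n = 16: (16 - 2) * 180 / 16 = 2520/16 = 315/2 degrees.

315/2 degrees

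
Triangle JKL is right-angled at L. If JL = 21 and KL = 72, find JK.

By the Pythagorean theorem: JK^2 = JL^2 + KL^2
JK^2 = 21^2 + 72^2 = 441 + 5184 = 5625
JK = sqrt(5625) = 75

75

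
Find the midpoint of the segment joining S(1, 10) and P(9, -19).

The midpoint is the point halfway along the segment.
Move half the horizontal distance: 1 + (9 - 1)/2 = 1 + 8/2 = 5
Move half the vertical distance: 10 + (-19 - 10)/2 = 10 + -29/2 = -9/2
Midpoint = (5, -9/2)

(5, -9/2)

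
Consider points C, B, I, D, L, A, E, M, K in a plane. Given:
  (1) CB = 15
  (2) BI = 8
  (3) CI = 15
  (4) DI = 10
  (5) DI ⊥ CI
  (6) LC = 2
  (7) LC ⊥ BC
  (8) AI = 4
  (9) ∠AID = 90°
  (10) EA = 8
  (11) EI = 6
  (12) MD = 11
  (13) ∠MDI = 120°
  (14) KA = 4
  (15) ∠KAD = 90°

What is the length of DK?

Step 1: By the law of cosines on triangle DIA: DA² = 10² + 4² − 2·10·4·cos(90°) = 116, so DA = 2·√29.
Step 2: By the law of cosines on triangle DAK: DK² = (2·√29)² + 4² − 2·2·√29·4·cos(90°) = 132, so DK = 2·√33.

Therefore, the length of DK = 2·√33.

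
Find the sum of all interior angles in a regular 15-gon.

The sum of interior angles of an n-sided polygon is (n - 2) * 180.
For n = 15: (15 - 2) * 180 = 13 * 180 = 2340 degrees.

2340 degrees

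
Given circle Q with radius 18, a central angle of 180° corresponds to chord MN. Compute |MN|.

Chord length = 2r sin(θ/2)
= 2 × 18 × sin(180°/2)
= 2 × 18 × sin(90°)
= 36

36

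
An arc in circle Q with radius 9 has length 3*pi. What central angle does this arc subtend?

Arc length L = 2πr × θ/360, so θ = 360L / (2πr).
θ = 360 × 3*pi / (2π × 9)
θ = 60°
θ = 60°

60°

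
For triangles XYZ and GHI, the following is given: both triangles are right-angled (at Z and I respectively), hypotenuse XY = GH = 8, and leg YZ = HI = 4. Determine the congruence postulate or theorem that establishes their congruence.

The given information matches HL: The hypotenuse and one leg of two right triangles are equal (Hypotenuse-Leg).

HL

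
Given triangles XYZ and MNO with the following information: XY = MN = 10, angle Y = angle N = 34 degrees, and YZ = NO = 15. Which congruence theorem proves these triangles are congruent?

The given information matches SAS: Two pairs of corresponding sides and the included angle are equal (Side-Angle-Side).

SAS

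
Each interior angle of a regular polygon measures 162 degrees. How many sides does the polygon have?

Each interior angle of a regular n-gon is (n - 2) * 180 / n.
Setting this equal to 162:
(n - 2) * 180 / n = 162
Each exterior angle = 180 - 162 = 18 degrees.
Since exterior angles sum to 360: n = 360 / 18 = 20.

20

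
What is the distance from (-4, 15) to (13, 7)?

d = sqrt((17)^2 + (-8)^2) = sqrt(353)

sqrt(353)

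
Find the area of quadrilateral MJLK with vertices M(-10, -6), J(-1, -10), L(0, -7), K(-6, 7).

Using the Shoelace formula for a quadrilateral (vertices in order):
Area = (1/2)|sum of (x_i * y_(i+1) - x_(i+1) * y_i)|
Terms: (-10*-10 - -1*-6) = 94, (-1*-7 - 0*-10) = 7, (0*7 - -6*-7) = -42, (-6*-6 - -10*7) = 106
Sum = 165
Area = (1/2)(165) = 165/2

165/2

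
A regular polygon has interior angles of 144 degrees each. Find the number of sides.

The exterior angle is the supplement of the interior angle: 180 - 144 = 36 degrees.
Since the exterior angles of any convex polygon sum to 360 degrees, the number of sides is 360 / 36 = 10.

10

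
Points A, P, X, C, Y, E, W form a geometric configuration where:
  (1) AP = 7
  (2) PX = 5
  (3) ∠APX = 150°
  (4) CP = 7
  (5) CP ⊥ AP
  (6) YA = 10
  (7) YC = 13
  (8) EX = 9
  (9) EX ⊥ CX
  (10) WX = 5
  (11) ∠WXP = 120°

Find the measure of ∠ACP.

Step 1: By the law of cosines on triangle CPA: CA² = 7² + 7² − 2·7·7·cos(90°) = 98, so CA = 7·√2.
Step 2: By the inverse law of cosines on triangle ACP: cos(∠ACP) = ((7·√2)² + 7² − 7²) / (2·7·√2·7) = 98/138.59 = 0.7071, so ∠ACP = 45°.

Therefore, the measure of angle ∠ACP = 45°.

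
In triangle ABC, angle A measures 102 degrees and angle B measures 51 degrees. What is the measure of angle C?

angle C = 180 - 102 - 51 = 27 degrees.

27 degrees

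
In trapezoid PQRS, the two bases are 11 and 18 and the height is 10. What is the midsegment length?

The midsegment of a trapezoid = (base1 + base2) / 2
midsegment = (11 + 18) / 2
midsegment = 29 / 2
midsegment = 29/2

29/2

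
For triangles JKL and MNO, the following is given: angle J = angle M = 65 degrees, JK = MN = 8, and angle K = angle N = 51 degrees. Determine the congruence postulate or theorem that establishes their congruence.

The given information provides:
angle J = angle M = 65 degrees, JK = MN = 8, and angle K = angle N = 51 degrees
This matches the ASA congruence theorem.
Two pairs of corresponding angles and the included side are equal (Angle-Side-Angle).

ASA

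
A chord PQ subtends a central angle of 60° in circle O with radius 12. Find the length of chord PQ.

Chord = 2(12) sin(30°) = 12

12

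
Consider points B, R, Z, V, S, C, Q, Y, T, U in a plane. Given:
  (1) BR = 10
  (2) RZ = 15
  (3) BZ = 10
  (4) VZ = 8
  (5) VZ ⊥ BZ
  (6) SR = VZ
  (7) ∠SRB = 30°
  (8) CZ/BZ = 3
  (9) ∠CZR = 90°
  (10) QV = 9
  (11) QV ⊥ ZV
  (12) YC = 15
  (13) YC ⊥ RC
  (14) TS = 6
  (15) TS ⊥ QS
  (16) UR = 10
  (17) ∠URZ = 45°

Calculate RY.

From the given relations: CZ = 3·BZ = 3·10 = 30.
Step 1: By the law of cosines on triangle CZR: CR² = 30² + 15² − 2·30·15·cos(90°) = 1125, so CR = 15·√5.
Step 2: By the law of cosines on triangle RCY: RY² = (15·√5)² + 15² − 2·15·√5·15·cos(90°) = 1350, so RY = 15·√6.

Therefore, the length of RY = 15·√6.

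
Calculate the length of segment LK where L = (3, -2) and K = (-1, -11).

d = sqrt((-1 - 3)^2 + (-11 - -2)^2)
d = sqrt(-4^2 + -9^2)
d = sqrt(16 + 81)
d = sqrt(97)

sqrt(97)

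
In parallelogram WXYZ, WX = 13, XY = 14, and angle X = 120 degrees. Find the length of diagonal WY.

The diagonal of a parallelogram can be found by treating two adjacent sides and the diagonal as a triangle.
Applying the law of cosines with sides 13, 14 and included angle 120°:
d^2 = 169 + 196 - 364*cos(120°) = 547
d = sqrt(547)

sqrt(547)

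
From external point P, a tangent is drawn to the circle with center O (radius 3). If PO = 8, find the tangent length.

Let T be the point of tangency. Then OT ⊥ PT (radius ⊥ tangent).
In right triangle OTP: OP² = OT² + PT²
8² = 3² + PT²
PT² = 55, PT = sqrt(55)

sqrt(55)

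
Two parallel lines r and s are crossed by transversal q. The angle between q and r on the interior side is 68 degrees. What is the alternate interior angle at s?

Alternate interior angles are equal: 68 degrees.

68 degrees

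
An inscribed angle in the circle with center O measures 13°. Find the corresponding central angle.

Central angle = 2 × 13° = 26° (inscribed angle theorem).

26°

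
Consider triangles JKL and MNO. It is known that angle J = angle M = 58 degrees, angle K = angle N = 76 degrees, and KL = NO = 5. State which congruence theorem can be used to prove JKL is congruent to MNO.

The given information matches AAS: Two pairs of corresponding angles and a non-included side are equal (Angle-Angle-Side).

AAS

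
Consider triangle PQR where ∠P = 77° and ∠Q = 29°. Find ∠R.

The interior angles sum to 180°: angle R = 180 - 77 - 29 = 74°.
The triangle is acute (angles 77°, 29°, 74°).

74 degrees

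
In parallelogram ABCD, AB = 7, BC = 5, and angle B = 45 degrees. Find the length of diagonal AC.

The diagonal of a parallelogram can be found by treating two adjacent sides and the diagonal as a triangle.
Applying the law of cosines with sides 7, 5 and included angle 45°:
d^2 = 49 + 25 - 70*cos(45°) = 74 - 35*sqrt(2)
d = sqrt(74 - 35*sqrt(2))

sqrt(74 - 35*sqrt(2))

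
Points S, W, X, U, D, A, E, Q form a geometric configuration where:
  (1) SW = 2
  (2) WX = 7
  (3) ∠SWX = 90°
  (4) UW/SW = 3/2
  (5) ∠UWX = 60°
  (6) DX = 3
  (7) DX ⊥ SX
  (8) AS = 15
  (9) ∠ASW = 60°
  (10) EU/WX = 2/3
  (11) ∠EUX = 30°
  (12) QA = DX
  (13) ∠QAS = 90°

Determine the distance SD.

Step 1: By the law of cosines on triangle SWX: SX² = 2² + 7² − 2·2·7·cos(90°) = 53, so SX = √53.
Step 2: By the law of cosines on triangle SXD: SD² = √53² + 3² − 2·√53·3·cos(90°) = 62, so SD = √62.

Therefore, the length of SD = √62.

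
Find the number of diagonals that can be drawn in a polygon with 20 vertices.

Each of the 20 vertices connects to 17 non-adjacent vertices via diagonals.
Total connections = 20 × 17 = 340, but each diagonal is counted twice.
Number of diagonals = 340 / 2 = 170.

170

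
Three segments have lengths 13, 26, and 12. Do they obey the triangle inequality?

Check the triangle inequality: 13 + 12 = 25 ≤ 26.
Since the sum of two sides does not exceed the third, no triangle can be formed.

No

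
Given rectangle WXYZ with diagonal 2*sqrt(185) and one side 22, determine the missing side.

The diagonal of a rectangle forms a right triangle with the two sides.
Rearranging the Pythagorean theorem: missing side = sqrt(d^2 - known^2).
= sqrt(740 - 484) = sqrt(256) = 16.

16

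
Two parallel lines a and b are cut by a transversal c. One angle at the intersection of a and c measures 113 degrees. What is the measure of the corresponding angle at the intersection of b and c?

Corresponding angles formed by parallel lines and a transversal are equal.
The given angle is 113 degrees.
The corresponding angle = 113 degrees.

113 degrees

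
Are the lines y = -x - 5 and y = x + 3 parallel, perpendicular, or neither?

Slope of line 1: m1 = -1
Slope of line 2: m2 = 1
m1 * m2 = (-1) * (1) = -1 = -1, so the lines are perpendicular.

Perpendicular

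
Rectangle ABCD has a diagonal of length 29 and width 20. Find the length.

b = sqrt(d^2 - a^2) = sqrt(841 - 400) = sqrt(441) = 21

21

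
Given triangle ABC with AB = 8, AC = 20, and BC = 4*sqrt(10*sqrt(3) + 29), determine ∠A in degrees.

When all three sides of a triangle are known, the law of cosines can be rearranged to find any angle.
cos(C) = (a² + b² - c²) / (2ab) gives cos(A) = -sqrt(3)/2.
Taking the inverse cosine: A = 150°.

150°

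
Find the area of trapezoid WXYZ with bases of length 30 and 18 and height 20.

Area = (30 + 18) * 20 / 2 = 960 / 2 = 480

480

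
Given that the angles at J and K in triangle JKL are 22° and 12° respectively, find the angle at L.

The interior angles sum to 180°: angle L = 180 - 22 - 12 = 146°.
The triangle is obtuse (angles 22°, 12°, 146°).

146 degrees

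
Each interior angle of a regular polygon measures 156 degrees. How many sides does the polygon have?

Each interior angle of a regular n-gon is (n - 2) * 180 / n.
Setting this equal to 156:
(n - 2) * 180 / n = 156
Each exterior angle = 180 - 156 = 24 degrees.
Since exterior angles sum to 360: n = 360 / 24 = 15.

15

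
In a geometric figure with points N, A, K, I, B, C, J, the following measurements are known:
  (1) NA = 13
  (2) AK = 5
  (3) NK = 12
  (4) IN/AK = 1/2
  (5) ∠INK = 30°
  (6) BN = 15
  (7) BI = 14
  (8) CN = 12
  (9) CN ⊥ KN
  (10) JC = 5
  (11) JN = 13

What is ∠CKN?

Step 1: By the law of cosines on triangle KNC: KC² = 12² + 12² − 2·12·12·cos(90°) = 288, so KC = 12·√2.
Step 2: By the inverse law of cosines on triangle CKN: cos(∠CKN) = ((12·√2)² + 12² − 12²) / (2·12·√2·12) = 288/407.29 = 0.7071, so ∠CKN = 45°.

Therefore, the measure of angle ∠CKN = 45°.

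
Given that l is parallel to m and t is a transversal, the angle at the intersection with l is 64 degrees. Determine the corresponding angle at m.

Corresponding angles formed by parallel lines and a transversal are equal.
The given angle is 64 degrees.
The corresponding angle = 64 degrees.

64 degrees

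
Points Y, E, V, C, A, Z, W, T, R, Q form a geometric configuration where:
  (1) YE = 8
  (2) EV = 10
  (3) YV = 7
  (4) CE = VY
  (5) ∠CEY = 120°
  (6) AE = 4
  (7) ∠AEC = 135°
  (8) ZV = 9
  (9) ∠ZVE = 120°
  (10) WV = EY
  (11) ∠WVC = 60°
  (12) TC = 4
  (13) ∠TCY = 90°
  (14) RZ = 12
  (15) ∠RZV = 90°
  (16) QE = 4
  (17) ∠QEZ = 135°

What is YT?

From the given relations: CE = VY = 7.
Step 1: By the law of cosines on triangle CEY: CY² = 7² + 8² − 2·7·8·cos(120°) = 169, so CY = 13.
Step 2: By the law of cosines on triangle YCT: YT² = 13² + 4² − 2·13·4·cos(90°) = 185, so YT = √185.

Therefore, the length of YT = √185.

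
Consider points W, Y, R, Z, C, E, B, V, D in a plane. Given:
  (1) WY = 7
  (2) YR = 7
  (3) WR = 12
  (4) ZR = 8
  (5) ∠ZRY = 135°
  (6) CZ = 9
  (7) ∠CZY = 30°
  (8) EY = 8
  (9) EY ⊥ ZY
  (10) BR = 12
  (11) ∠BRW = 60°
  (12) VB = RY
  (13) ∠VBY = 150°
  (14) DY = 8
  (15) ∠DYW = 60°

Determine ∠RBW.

Step 1: By the law of cosines on triangle BRW: BW² = 12² + 12² − 2·12·12·cos(60°) = 144, so BW = 12.
Step 2: By the inverse law of cosines on triangle RBW: cos(∠RBW) = (12² + 12² − 12²) / (2·12·12) = 144/288 = 0.5, so ∠RBW = 60°.

Therefore, the measure of angle ∠RBW = 60°.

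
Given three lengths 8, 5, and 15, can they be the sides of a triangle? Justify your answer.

No.
The triangle inequality is violated: 8 + 5 = 13 ≤ 15.
These lengths cannot form a triangle.

No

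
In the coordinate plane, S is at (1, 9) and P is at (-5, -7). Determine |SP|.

d = sqrt((-5 - 1)^2 + (-7 - 9)^2)
d = sqrt(-6^2 + -16^2)
d = sqrt(36 + 256)
d = sqrt(292) = 2*sqrt(73)

2*sqrt(73)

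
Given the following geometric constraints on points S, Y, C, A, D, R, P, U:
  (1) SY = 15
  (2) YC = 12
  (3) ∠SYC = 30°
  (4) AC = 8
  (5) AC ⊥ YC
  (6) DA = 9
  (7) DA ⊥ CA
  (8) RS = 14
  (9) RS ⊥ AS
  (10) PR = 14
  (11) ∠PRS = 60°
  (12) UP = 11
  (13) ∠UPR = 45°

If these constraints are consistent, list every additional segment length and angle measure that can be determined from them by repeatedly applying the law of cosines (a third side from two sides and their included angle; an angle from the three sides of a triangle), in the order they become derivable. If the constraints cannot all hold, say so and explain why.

The constraints are consistent. Derivable facts, in order:
After 1 step:
- CD = √145
- RU ≈ 9.96
- SC ≈ 7.57
- SP = 14
- YA = 4·√13
After 2 steps:
- ∠ACD = 48.37°
- ∠ADC = 41.63°
- ∠AYC = 33.69°
- ∠CAY = 56.31°
- ∠CSY = 52.48°
- ∠PRU = 51.34°
- ∠PSR = 60°
- ∠PUR = 83.66°
- ∠RPS = 60°
- ∠SCY = 97.52°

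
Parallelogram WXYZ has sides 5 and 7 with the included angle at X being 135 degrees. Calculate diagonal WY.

The diagonal of a parallelogram can be found by treating two adjacent sides and the diagonal as a triangle.
Applying the law of cosines with sides 5, 7 and included angle 135°:
d^2 = 25 + 49 - 70*cos(135°) = 35*sqrt(2) + 74
d = sqrt(35*sqrt(2) + 74)

sqrt(35*sqrt(2) + 74)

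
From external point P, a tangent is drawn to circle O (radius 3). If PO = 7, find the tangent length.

The tangent, radius, and line from the external point to the center form a right triangle.
The right angle is where the tangent meets the radius.
By the Pythagorean theorem: tangent² + 3² = 7²
tangent² = 49 - 9 = 40
tangent = 2*sqrt(10)

2*sqrt(10)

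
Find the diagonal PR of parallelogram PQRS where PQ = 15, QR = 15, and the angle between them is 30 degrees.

The diagonal of a parallelogram can be found by treating two adjacent sides and the diagonal as a triangle.
Applying the law of cosines with sides 15, 15 and included angle 30°:
d^2 = 225 + 225 - 450*cos(30°) = 450 - 225*sqrt(3)
d = 15*sqrt(2 - sqrt(3))

15*sqrt(2 - sqrt(3))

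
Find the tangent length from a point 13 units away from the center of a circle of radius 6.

Let T be the point of tangency. Then CT ⊥ PT (radius ⊥ tangent).
In right triangle CTP: CP² = CT² + PT²
13² = 6² + PT²
PT² = 133, PT = sqrt(133)

sqrt(133)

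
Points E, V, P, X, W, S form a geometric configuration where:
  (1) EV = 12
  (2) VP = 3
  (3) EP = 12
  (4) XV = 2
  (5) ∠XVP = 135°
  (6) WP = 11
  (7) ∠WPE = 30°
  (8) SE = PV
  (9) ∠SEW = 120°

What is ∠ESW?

From the given relations: SE = PV = 3.
Step 1: By the law of cosines on triangle EPW: EW² = 12² + 11² − 2·12·11·cos(30°) = 36.37, so EW ≈ 6.03.
Step 2: By the law of cosines on triangle SEW: SW² = 3² + 6.03² − 2·3·6.03·cos(120°) = 63.46, so SW ≈ 7.97.
Step 3: By the inverse law of cosines on triangle ESW: cos(∠ESW) = (3² + 7.97² − 6.03²) / (2·3·7.97) = 36.09/47.8 = 0.7551, so ∠ESW = 40.97°.

Therefore, the measure of angle ∠ESW = 40.97°.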